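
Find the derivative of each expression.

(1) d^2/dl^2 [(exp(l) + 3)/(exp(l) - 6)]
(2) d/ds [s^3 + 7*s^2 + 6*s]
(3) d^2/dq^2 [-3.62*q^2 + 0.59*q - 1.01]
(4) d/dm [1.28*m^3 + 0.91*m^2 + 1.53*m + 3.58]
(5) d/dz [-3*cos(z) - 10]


(1) = 9*(exp(l) + 6)*exp(l)/(exp(3*l) - 18*exp(2*l) + 108*exp(l) - 216)
(2) = 3*s^2 + 14*s + 6
(3) = -7.24000000000000
(4) = 3.84*m^2 + 1.82*m + 1.53
(5) = 3*sin(z)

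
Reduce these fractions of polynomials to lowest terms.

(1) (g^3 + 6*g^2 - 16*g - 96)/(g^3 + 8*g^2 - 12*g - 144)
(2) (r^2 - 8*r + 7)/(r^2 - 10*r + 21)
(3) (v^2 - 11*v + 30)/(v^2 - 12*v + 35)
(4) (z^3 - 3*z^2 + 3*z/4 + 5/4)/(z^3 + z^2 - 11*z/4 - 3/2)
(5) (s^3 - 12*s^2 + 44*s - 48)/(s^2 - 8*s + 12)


(1) = (g + 4)/(g + 6)
(2) = (r - 1)/(r - 3)
(3) = (v - 6)/(v - 7)
(4) = (2*z^2 - 7*z + 5)/(2*z^2 + z - 6)
(5) = s - 4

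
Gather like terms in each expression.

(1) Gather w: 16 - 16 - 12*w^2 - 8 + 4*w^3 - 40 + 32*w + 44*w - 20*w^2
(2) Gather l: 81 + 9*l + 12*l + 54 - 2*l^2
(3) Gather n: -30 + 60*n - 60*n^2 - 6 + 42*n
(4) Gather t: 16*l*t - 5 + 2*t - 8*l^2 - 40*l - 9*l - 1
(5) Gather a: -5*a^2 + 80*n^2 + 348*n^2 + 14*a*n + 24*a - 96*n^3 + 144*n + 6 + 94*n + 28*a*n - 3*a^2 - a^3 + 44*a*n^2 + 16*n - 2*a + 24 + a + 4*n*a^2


(1) = 4*w^3 - 32*w^2 + 76*w - 48
(2) = -2*l^2 + 21*l + 135
(3) = -60*n^2 + 102*n - 36
(4) = -8*l^2 - 49*l + t*(16*l + 2) - 6
(5) = -a^3 + a^2*(4*n - 8) + a*(44*n^2 + 42*n + 23) - 96*n^3 + 428*n^2 + 254*n + 30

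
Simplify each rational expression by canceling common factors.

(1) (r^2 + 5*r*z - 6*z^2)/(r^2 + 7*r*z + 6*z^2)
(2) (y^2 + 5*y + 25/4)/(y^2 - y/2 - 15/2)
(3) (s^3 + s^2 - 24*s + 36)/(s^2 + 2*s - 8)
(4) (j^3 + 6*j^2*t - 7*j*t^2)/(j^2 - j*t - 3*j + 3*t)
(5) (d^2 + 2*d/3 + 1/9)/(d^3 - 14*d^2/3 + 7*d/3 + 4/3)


(1) = (r - z)/(r + z)
(2) = (2*y + 5)/(2*y - 6)
(3) = (s^2 + 3*s - 18)/(s + 4)
(4) = (j^2 + 7*j*t)/(j - 3)
(5) = (3*d + 1)/(3*d^2 - 15*d + 12)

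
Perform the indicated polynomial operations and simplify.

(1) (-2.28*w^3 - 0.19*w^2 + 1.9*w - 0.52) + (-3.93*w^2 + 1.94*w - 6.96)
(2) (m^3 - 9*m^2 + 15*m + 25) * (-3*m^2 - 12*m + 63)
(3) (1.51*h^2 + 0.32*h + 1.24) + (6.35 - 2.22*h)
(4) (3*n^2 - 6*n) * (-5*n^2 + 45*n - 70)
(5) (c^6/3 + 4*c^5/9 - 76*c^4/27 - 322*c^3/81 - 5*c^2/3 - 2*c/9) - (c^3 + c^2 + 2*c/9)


(1) = -2.28*w^3 - 4.12*w^2 + 3.84*w - 7.48
(2) = -3*m^5 + 15*m^4 + 126*m^3 - 822*m^2 + 645*m + 1575
(3) = 1.51*h^2 - 1.9*h + 7.59
(4) = -15*n^4 + 165*n^3 - 480*n^2 + 420*n
(5) = c^6/3 + 4*c^5/9 - 76*c^4/27 - 403*c^3/81 - 8*c^2/3 - 4*c/9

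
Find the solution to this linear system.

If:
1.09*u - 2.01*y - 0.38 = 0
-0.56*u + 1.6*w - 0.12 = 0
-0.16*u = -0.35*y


Then:
u = 2.22
w = 0.85
y = 1.02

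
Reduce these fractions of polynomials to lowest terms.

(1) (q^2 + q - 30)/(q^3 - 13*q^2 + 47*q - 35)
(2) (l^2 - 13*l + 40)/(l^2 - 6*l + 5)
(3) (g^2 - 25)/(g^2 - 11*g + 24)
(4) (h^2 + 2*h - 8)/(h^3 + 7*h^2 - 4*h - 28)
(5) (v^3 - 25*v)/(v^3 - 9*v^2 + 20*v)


(1) = (q + 6)/(q^2 - 8*q + 7)
(2) = (l - 8)/(l - 1)
(3) = (g^2 - 25)/(g^2 - 11*g + 24)
(4) = (h + 4)/(h^2 + 9*h + 14)
(5) = (v + 5)/(v - 4)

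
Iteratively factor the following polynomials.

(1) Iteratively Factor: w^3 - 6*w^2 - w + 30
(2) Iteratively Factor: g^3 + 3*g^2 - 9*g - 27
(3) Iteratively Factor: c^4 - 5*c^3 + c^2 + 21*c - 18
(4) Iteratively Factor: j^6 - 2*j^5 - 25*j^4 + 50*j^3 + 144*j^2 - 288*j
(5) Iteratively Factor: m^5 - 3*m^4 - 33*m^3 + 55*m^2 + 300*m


(1) = (w - 3)*(w^2 - 3*w - 10) = (w - 3)*(w + 2)*(w - 5)
(2) = (g - 3)*(g^2 + 6*g + 9) = (g - 3)*(g + 3)*(g + 3)
(3) = (c + 2)*(c^3 - 7*c^2 + 15*c - 9) = (c - 3)*(c + 2)*(c^2 - 4*c + 3) = (c - 3)^2*(c + 2)*(c - 1)
(4) = (j - 2)*(j^5 - 25*j^3 + 144*j) = (j - 2)*(j + 4)*(j^4 - 4*j^3 - 9*j^2 + 36*j) = (j - 2)*(j + 3)*(j + 4)*(j^3 - 7*j^2 + 12*j) = (j - 3)*(j - 2)*(j + 3)*(j + 4)*(j^2 - 4*j) = (j - 4)*(j - 3)*(j - 2)*(j + 3)*(j + 4)*(j)
(5) = (m - 5)*(m^4 + 2*m^3 - 23*m^2 - 60*m) = (m - 5)*(m + 4)*(m^3 - 2*m^2 - 15*m) = (m - 5)*(m + 3)*(m + 4)*(m^2 - 5*m) = m*(m - 5)*(m + 3)*(m + 4)*(m - 5)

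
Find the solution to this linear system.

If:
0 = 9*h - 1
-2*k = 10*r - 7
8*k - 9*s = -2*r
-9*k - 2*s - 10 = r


Then:
h = 1/9
k = -991/944
r = 859/944
s = -345/472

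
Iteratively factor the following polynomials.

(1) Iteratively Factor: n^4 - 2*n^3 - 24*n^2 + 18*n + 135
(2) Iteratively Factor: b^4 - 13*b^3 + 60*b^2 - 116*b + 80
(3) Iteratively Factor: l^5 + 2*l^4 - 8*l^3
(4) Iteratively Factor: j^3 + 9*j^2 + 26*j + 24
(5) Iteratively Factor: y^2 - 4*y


(1) = (n - 5)*(n^3 + 3*n^2 - 9*n - 27) = (n - 5)*(n - 3)*(n^2 + 6*n + 9) = (n - 5)*(n - 3)*(n + 3)*(n + 3)
(2) = (b - 5)*(b^3 - 8*b^2 + 20*b - 16) = (b - 5)*(b - 4)*(b^2 - 4*b + 4) = (b - 5)*(b - 4)*(b - 2)*(b - 2)
(3) = (l)*(l^4 + 2*l^3 - 8*l^2) = l*(l - 2)*(l^3 + 4*l^2) = l^2*(l - 2)*(l^2 + 4*l) = l^3*(l - 2)*(l + 4)
(4) = (j + 3)*(j^2 + 6*j + 8) = (j + 2)*(j + 3)*(j + 4)
(5) = (y)*(y - 4)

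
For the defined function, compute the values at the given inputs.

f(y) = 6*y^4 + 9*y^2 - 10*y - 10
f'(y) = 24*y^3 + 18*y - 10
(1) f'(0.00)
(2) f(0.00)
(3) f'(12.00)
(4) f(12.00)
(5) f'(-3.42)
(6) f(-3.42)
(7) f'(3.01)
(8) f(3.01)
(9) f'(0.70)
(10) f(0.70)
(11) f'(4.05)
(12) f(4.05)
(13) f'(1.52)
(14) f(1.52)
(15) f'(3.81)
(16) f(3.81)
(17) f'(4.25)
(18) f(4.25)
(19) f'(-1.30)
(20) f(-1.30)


(1) = -10.00
(2) = -10.00
(3) = 41678.00
(4) = 125582.00
(5) = -1031.60
(6) = 950.30
(7) = 698.68
(8) = 533.95
(9) = 10.83
(10) = -11.15
(11) = 1657.22
(12) = 1711.37
(13) = 101.64
(14) = 27.62
(15) = 1385.93
(16) = 1346.85
(17) = 1908.88
(18) = 2067.59
(19) = -86.13
(20) = 35.35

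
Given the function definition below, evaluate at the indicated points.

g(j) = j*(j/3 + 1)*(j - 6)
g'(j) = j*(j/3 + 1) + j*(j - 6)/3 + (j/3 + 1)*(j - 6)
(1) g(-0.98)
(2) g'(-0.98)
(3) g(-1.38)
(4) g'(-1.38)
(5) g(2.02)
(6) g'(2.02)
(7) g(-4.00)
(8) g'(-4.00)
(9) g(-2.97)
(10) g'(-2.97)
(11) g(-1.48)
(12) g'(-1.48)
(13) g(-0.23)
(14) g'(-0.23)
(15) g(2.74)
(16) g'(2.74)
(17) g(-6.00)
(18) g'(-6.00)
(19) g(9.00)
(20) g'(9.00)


(1) = 4.61
(2) = -3.08
(3) = 5.50
(4) = -1.34
(5) = -13.45
(6) = -5.96
(7) = -13.33
(8) = 18.00
(9) = 0.27
(10) = 8.76
(11) = 5.61
(12) = -0.85
(13) = 1.32
(14) = -5.49
(15) = -17.09
(16) = -3.97
(17) = -72.00
(18) = 42.00
(19) = 108.00
(20) = 57.00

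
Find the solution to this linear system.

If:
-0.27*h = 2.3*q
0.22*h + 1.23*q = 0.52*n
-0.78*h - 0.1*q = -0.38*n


Then:
h = 0.00
n = 0.00
q = 0.00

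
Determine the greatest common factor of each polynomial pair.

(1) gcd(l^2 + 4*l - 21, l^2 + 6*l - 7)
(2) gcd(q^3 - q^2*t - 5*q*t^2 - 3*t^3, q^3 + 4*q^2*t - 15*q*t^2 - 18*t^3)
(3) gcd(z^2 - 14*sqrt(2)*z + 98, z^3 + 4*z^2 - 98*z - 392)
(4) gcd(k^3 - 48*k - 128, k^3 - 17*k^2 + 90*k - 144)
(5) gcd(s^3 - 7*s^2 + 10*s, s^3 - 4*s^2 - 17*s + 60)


(1) = l + 7
(2) = q^2 - 2*q*t - 3*t^2
(3) = z - 7*sqrt(2)
(4) = gcd((k - 8)*(k + 4)^2, (k - 8)*(k - 6)*(k - 3)) = k - 8
(5) = gcd(s*(s - 5)*(s - 2), (s - 5)*(s - 3)*(s + 4)) = s - 5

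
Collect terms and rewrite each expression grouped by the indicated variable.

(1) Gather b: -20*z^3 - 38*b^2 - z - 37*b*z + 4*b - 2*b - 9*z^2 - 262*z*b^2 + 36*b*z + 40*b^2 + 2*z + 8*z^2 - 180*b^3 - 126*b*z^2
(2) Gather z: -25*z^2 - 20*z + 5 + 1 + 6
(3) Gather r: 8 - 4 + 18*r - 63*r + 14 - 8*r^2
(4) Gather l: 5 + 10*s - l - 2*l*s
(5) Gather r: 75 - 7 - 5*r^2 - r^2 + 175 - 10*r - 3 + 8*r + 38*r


(1) = -180*b^3 + b^2*(2 - 262*z) + b*(-126*z^2 - z + 2) - 20*z^3 - z^2 + z
(2) = -25*z^2 - 20*z + 12
(3) = -8*r^2 - 45*r + 18
(4) = l*(-2*s - 1) + 10*s + 5
(5) = -6*r^2 + 36*r + 240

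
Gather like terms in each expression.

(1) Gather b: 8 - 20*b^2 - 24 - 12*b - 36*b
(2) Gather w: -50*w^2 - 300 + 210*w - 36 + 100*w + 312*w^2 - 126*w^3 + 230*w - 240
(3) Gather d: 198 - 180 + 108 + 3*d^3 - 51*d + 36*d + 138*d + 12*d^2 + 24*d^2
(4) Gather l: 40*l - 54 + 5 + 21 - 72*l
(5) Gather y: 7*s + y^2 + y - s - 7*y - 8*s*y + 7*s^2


(1) = -20*b^2 - 48*b - 16
(2) = -126*w^3 + 262*w^2 + 540*w - 576
(3) = 3*d^3 + 36*d^2 + 123*d + 126
(4) = -32*l - 28
(5) = 7*s^2 + 6*s + y^2 + y*(-8*s - 6)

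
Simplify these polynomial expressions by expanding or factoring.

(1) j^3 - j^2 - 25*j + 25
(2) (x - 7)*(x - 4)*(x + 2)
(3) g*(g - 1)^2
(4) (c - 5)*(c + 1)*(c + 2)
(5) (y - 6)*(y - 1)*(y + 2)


(1) = (j - 5)*(j - 1)*(j + 5)
(2) = x^3 - 9*x^2 + 6*x + 56
(3) = g^3 - 2*g^2 + g
(4) = c^3 - 2*c^2 - 13*c - 10
(5) = y^3 - 5*y^2 - 8*y + 12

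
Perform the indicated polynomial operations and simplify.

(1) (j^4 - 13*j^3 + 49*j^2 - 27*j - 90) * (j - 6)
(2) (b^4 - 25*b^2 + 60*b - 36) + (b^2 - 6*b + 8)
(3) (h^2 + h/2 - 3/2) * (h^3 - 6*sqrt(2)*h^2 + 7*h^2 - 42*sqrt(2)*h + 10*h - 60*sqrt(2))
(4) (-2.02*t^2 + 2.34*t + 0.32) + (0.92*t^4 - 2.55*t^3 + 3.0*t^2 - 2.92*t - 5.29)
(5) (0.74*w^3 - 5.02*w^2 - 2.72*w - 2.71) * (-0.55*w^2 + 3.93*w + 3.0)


(1) = j^5 - 19*j^4 + 127*j^3 - 321*j^2 + 72*j + 540
(2) = b^4 - 24*b^2 + 54*b - 28
(3) = h^5 - 6*sqrt(2)*h^4 + 15*h^4/2 - 45*sqrt(2)*h^3 + 12*h^3 - 72*sqrt(2)*h^2 - 11*h^2/2 - 15*h + 33*sqrt(2)*h + 90*sqrt(2)
(4) = 0.92*t^4 - 2.55*t^3 + 0.98*t^2 - 0.58*t - 4.97
(5) = -0.407*w^5 + 5.6692*w^4 - 16.0126*w^3 - 24.2591*w^2 - 18.8103*w - 8.13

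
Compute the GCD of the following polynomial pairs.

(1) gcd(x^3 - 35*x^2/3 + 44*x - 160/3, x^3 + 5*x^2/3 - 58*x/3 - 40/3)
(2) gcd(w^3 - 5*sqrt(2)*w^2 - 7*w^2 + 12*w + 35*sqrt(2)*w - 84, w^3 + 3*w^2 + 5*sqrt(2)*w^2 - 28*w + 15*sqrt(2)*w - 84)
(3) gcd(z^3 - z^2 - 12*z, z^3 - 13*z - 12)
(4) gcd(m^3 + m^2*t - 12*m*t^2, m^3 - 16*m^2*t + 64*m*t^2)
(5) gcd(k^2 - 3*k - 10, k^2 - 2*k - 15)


(1) = x - 4
(2) = w - 2*sqrt(2)
(3) = gcd(z*(z - 4)*(z + 3), (z - 4)*(z + 1)*(z + 3)) = z^2 - z - 12
(4) = m
(5) = gcd((k - 5)*(k + 2), (k - 5)*(k + 3)) = k - 5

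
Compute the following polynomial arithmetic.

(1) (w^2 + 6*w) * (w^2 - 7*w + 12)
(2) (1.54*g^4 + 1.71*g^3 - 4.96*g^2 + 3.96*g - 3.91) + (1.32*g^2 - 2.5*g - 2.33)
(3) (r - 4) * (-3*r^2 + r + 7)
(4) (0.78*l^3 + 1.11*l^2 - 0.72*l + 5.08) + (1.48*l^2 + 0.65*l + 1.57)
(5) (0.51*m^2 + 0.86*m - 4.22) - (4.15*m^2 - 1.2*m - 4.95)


(1) = w^4 - w^3 - 30*w^2 + 72*w
(2) = 1.54*g^4 + 1.71*g^3 - 3.64*g^2 + 1.46*g - 6.24
(3) = -3*r^3 + 13*r^2 + 3*r - 28
(4) = 0.78*l^3 + 2.59*l^2 - 0.07*l + 6.65
(5) = -3.64*m^2 + 2.06*m + 0.73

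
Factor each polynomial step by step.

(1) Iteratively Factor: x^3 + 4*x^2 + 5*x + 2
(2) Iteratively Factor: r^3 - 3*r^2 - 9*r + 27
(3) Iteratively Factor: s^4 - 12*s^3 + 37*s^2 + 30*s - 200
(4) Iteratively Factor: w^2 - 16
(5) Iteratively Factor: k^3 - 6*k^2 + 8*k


(1) = (x + 1)*(x^2 + 3*x + 2) = (x + 1)*(x + 2)*(x + 1)
(2) = (r - 3)*(r^2 - 9) = (r - 3)^2*(r + 3)
(3) = (s + 2)*(s^3 - 14*s^2 + 65*s - 100) = (s - 5)*(s + 2)*(s^2 - 9*s + 20) = (s - 5)*(s - 4)*(s + 2)*(s - 5)
(4) = (w - 4)*(w + 4)
(5) = (k - 4)*(k^2 - 2*k) = (k - 4)*(k - 2)*(k)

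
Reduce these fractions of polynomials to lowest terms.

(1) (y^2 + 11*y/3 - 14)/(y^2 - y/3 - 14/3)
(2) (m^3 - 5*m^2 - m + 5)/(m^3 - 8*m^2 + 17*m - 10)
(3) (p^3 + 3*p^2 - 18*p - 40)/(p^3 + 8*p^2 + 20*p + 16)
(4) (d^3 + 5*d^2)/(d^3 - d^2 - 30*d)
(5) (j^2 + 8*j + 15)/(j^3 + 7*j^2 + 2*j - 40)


(1) = (y + 6)/(y + 2)
(2) = (m + 1)/(m - 2)
(3) = (p^2 + p - 20)/(p^2 + 6*p + 8)
(4) = d/(d - 6)
(5) = (j + 3)/(j^2 + 2*j - 8)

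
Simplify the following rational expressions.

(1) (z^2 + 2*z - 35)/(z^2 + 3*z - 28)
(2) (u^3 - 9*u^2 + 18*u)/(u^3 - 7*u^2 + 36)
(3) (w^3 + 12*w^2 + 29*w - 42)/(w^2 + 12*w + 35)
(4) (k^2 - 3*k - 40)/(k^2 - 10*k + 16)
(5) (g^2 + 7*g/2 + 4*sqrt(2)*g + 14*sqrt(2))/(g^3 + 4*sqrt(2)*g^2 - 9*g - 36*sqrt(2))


(1) = (z - 5)/(z - 4)
(2) = u/(u + 2)
(3) = (w^2 + 5*w - 6)/(w + 5)
(4) = (k + 5)/(k - 2)
(5) = (2*g + 7)/(2*g^2 - 18)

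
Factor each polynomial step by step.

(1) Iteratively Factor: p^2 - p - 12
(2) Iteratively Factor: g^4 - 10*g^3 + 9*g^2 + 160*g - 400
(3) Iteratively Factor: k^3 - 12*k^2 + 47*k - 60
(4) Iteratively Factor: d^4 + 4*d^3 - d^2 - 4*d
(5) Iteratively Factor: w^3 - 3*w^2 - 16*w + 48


(1) = (p + 3)*(p - 4)
(2) = (g + 4)*(g^3 - 14*g^2 + 65*g - 100) = (g - 5)*(g + 4)*(g^2 - 9*g + 20) = (g - 5)^2*(g + 4)*(g - 4)
(3) = (k - 4)*(k^2 - 8*k + 15) = (k - 5)*(k - 4)*(k - 3)
(4) = (d)*(d^3 + 4*d^2 - d - 4) = d*(d + 4)*(d^2 - 1) = d*(d + 1)*(d + 4)*(d - 1)
(5) = (w + 4)*(w^2 - 7*w + 12) = (w - 3)*(w + 4)*(w - 4)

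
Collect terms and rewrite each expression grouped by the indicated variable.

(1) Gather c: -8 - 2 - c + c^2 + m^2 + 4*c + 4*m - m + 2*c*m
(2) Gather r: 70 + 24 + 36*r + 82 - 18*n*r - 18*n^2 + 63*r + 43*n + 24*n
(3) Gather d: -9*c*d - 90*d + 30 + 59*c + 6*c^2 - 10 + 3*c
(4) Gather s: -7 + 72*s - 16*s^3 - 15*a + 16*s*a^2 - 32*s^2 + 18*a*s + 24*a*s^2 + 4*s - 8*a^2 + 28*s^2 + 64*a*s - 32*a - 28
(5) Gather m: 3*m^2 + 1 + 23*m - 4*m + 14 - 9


(1) = c^2 + c*(2*m + 3) + m^2 + 3*m - 10
(2) = -18*n^2 + 67*n + r*(99 - 18*n) + 176
(3) = 6*c^2 + 62*c + d*(-9*c - 90) + 20
(4) = -8*a^2 - 47*a - 16*s^3 + s^2*(24*a - 4) + s*(16*a^2 + 82*a + 76) - 35
(5) = 3*m^2 + 19*m + 6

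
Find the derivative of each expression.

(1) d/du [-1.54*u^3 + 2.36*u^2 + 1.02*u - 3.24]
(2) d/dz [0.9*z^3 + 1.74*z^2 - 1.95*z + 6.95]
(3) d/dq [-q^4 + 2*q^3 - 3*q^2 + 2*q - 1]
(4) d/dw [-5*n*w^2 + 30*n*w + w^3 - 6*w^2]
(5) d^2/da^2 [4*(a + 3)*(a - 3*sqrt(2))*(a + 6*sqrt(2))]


(1) = -4.62*u^2 + 4.72*u + 1.02
(2) = 2.7*z^2 + 3.48*z - 1.95
(3) = -4*q^3 + 6*q^2 - 6*q + 2
(4) = -10*n*w + 30*n + 3*w^2 - 12*w
(5) = 24*a + 24 + 24*sqrt(2)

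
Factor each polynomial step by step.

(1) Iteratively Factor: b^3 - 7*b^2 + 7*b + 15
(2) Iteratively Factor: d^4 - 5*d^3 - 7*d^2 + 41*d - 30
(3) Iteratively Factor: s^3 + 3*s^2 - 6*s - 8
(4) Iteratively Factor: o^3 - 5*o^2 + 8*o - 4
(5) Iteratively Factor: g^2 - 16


(1) = (b - 3)*(b^2 - 4*b - 5) = (b - 5)*(b - 3)*(b + 1)
(2) = (d - 2)*(d^3 - 3*d^2 - 13*d + 15) = (d - 5)*(d - 2)*(d^2 + 2*d - 3) = (d - 5)*(d - 2)*(d + 3)*(d - 1)
(3) = (s + 1)*(s^2 + 2*s - 8) = (s + 1)*(s + 4)*(s - 2)
(4) = (o - 2)*(o^2 - 3*o + 2) = (o - 2)*(o - 1)*(o - 2)
(5) = (g - 4)*(g + 4)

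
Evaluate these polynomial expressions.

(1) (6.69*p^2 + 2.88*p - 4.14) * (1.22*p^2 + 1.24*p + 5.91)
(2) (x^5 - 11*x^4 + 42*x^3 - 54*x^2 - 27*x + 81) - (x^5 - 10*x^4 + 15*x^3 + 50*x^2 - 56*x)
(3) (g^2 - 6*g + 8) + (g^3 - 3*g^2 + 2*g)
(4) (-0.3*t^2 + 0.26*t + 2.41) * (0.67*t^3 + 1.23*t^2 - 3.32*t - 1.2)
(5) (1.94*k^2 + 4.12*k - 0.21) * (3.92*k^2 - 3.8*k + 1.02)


(1) = 8.1618*p^4 + 11.8092*p^3 + 38.0583*p^2 + 11.8872*p - 24.4674
(2) = -x^4 + 27*x^3 - 104*x^2 + 29*x + 81
(3) = g^3 - 2*g^2 - 4*g + 8
(4) = -0.201*t^5 - 0.1948*t^4 + 2.9305*t^3 + 2.4611*t^2 - 8.3132*t - 2.892
(5) = 7.6048*k^4 + 8.7784*k^3 - 14.5004*k^2 + 5.0004*k - 0.2142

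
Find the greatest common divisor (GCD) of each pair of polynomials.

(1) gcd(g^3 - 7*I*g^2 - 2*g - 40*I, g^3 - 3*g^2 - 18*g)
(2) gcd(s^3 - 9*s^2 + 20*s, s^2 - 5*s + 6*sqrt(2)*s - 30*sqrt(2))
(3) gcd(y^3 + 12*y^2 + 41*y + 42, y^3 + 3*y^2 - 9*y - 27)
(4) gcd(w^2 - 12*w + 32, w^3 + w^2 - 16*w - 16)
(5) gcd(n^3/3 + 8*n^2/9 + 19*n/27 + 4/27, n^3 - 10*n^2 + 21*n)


(1) = gcd((g - 5*I)*(g - 4*I)*(g + 2*I), g*(g - 6)*(g + 3)) = 1
(2) = s - 5
(3) = gcd((y + 2)*(y + 3)*(y + 7), (y - 3)*(y + 3)^2) = y + 3
(4) = gcd((w - 8)*(w - 4), (w - 4)*(w + 1)*(w + 4)) = w - 4
(5) = gcd((n/3 + 1/3)*(n + 1/3)*(n + 4/3), n*(n - 7)*(n - 3)) = 1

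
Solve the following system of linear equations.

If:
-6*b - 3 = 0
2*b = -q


Then:
b = -1/2
q = 1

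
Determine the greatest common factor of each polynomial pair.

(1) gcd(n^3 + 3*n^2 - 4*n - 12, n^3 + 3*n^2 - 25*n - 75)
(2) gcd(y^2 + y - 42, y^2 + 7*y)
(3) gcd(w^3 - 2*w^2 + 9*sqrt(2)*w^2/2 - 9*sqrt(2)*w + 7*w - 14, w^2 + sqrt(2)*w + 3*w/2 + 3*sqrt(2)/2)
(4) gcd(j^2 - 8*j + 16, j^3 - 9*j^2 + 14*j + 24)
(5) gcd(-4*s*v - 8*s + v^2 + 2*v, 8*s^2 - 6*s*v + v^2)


(1) = n + 3
(2) = gcd((y - 6)*(y + 7), y*(y + 7)) = y + 7
(3) = gcd((w - 2)*(w + sqrt(2))*(w + 7*sqrt(2)/2), (w + 3/2)*(w + sqrt(2))) = w + sqrt(2)
(4) = j - 4
(5) = gcd((-4*s + v)*(v + 2), (-4*s + v)*(-2*s + v)) = 4*s - v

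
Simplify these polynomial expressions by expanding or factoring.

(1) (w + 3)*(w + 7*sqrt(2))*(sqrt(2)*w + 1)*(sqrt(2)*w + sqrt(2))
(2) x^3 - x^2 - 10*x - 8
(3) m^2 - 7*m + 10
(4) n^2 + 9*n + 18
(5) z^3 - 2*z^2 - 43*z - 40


(1) = 2*w^4 + 8*w^3 + 15*sqrt(2)*w^3 + 20*w^2 + 60*sqrt(2)*w^2 + 56*w + 45*sqrt(2)*w + 42
(2) = (x - 4)*(x + 1)*(x + 2)
(3) = (m - 5)*(m - 2)
(4) = (n + 3)*(n + 6)
(5) = (z - 8)*(z + 1)*(z + 5)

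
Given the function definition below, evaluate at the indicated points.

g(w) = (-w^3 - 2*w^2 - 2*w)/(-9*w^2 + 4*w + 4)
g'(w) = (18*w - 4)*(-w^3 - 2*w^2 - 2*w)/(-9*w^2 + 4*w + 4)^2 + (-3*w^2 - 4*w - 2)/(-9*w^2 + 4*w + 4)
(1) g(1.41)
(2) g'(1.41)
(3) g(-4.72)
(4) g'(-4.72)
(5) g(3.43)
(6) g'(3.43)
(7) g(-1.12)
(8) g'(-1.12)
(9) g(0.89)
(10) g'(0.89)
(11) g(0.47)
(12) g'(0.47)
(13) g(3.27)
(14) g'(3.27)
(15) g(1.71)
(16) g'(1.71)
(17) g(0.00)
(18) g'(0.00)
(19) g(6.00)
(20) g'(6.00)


(1) = 1.16
(2) = -1.36
(3) = -0.33
(4) = 0.10
(5) = 0.80
(6) = 0.05
(7) = -0.10
(8) = -0.09
(9) = -9.44
(10) = -281.59
(11) = -0.38
(12) = -1.60
(13) = 0.79
(14) = 0.05
(15) = 0.92
(16) = -0.46
(17) = 0.00
(18) = -0.50
(19) = 1.01
(20) = 0.10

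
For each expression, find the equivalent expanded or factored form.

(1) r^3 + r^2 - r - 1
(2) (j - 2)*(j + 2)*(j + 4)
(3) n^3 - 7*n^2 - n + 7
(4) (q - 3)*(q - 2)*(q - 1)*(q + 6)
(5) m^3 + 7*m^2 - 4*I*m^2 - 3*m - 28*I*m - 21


(1) = (r - 1)*(r + 1)^2
(2) = j^3 + 4*j^2 - 4*j - 16
(3) = (n - 7)*(n - 1)*(n + 1)
(4) = q^4 - 25*q^2 + 60*q - 36
(5) = (m + 7)*(m - 3*I)*(m - I)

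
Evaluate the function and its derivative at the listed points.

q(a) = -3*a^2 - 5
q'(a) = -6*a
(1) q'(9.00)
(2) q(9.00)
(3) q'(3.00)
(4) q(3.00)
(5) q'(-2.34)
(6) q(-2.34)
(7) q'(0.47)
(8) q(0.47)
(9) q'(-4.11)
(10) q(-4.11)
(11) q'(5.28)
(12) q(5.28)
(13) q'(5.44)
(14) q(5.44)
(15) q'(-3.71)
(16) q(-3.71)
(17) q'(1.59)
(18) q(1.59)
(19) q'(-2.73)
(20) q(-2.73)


(1) = -54.00
(2) = -248.00
(3) = -18.00
(4) = -32.00
(5) = 14.04
(6) = -21.43
(7) = -2.82
(8) = -5.66
(9) = 24.66
(10) = -55.68
(11) = -31.68
(12) = -88.64
(13) = -32.64
(14) = -93.78
(15) = 22.26
(16) = -46.29
(17) = -9.54
(18) = -12.58
(19) = 16.38
(20) = -27.36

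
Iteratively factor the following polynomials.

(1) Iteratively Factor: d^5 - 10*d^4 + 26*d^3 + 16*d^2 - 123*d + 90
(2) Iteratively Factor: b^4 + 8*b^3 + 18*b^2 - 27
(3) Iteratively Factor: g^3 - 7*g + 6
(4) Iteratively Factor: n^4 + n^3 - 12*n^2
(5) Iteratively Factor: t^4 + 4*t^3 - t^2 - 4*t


(1) = (d - 3)*(d^4 - 7*d^3 + 5*d^2 + 31*d - 30) = (d - 3)*(d + 2)*(d^3 - 9*d^2 + 23*d - 15) = (d - 3)*(d - 1)*(d + 2)*(d^2 - 8*d + 15) = (d - 3)^2*(d - 1)*(d + 2)*(d - 5)
(2) = (b + 3)*(b^3 + 5*b^2 + 3*b - 9) = (b - 1)*(b + 3)*(b^2 + 6*b + 9) = (b - 1)*(b + 3)^2*(b + 3)
(3) = (g + 3)*(g^2 - 3*g + 2) = (g - 2)*(g + 3)*(g - 1)
(4) = (n)*(n^3 + n^2 - 12*n) = n^2*(n^2 + n - 12) = n^2*(n - 3)*(n + 4)
(5) = (t)*(t^3 + 4*t^2 - t - 4) = t*(t + 1)*(t^2 + 3*t - 4) = t*(t + 1)*(t + 4)*(t - 1)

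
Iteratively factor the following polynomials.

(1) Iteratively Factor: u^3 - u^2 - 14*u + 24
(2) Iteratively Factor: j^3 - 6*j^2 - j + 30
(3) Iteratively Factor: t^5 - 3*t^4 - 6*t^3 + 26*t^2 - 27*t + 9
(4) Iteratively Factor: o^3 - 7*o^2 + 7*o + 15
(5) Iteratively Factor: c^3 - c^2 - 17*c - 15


(1) = (u - 3)*(u^2 + 2*u - 8) = (u - 3)*(u - 2)*(u + 4)
(2) = (j - 5)*(j^2 - j - 6) = (j - 5)*(j + 2)*(j - 3)
(3) = (t - 1)*(t^4 - 2*t^3 - 8*t^2 + 18*t - 9) = (t - 1)^2*(t^3 - t^2 - 9*t + 9) = (t - 3)*(t - 1)^2*(t^2 + 2*t - 3) = (t - 3)*(t - 1)^3*(t + 3)
(4) = (o - 5)*(o^2 - 2*o - 3) = (o - 5)*(o - 3)*(o + 1)
(5) = (c + 3)*(c^2 - 4*c - 5) = (c + 1)*(c + 3)*(c - 5)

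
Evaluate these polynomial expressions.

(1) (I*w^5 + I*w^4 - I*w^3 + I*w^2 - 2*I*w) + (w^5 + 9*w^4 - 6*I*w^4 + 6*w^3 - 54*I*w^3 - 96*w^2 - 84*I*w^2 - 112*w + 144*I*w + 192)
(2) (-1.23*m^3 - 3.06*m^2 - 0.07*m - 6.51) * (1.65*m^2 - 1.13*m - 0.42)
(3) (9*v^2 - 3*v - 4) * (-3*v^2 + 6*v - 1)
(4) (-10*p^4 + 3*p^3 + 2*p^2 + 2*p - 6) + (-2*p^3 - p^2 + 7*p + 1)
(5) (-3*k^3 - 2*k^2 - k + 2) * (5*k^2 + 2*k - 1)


(1) = w^5 + I*w^5 + 9*w^4 - 5*I*w^4 + 6*w^3 - 55*I*w^3 - 96*w^2 - 83*I*w^2 - 112*w + 142*I*w + 192
(2) = -2.0295*m^5 - 3.6591*m^4 + 3.8589*m^3 - 9.3772*m^2 + 7.3857*m + 2.7342
(3) = -27*v^4 + 63*v^3 - 15*v^2 - 21*v + 4
(4) = -10*p^4 + p^3 + p^2 + 9*p - 5
(5) = -15*k^5 - 16*k^4 - 6*k^3 + 10*k^2 + 5*k - 2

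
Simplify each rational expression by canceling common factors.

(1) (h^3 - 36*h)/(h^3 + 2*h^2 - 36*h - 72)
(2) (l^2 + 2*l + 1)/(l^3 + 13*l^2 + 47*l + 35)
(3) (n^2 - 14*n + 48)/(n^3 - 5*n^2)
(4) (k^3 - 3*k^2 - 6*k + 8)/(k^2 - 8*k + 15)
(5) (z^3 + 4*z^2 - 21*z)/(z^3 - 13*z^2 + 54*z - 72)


(1) = h/(h + 2)
(2) = (l + 1)/(l^2 + 12*l + 35)
(3) = (n^2 - 14*n + 48)/(n^3 - 5*n^2)
(4) = (k^3 - 3*k^2 - 6*k + 8)/(k^2 - 8*k + 15)
(5) = (z^2 + 7*z)/(z^2 - 10*z + 24)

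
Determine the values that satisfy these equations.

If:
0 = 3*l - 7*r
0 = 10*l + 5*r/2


Then:
l = 0
r = 0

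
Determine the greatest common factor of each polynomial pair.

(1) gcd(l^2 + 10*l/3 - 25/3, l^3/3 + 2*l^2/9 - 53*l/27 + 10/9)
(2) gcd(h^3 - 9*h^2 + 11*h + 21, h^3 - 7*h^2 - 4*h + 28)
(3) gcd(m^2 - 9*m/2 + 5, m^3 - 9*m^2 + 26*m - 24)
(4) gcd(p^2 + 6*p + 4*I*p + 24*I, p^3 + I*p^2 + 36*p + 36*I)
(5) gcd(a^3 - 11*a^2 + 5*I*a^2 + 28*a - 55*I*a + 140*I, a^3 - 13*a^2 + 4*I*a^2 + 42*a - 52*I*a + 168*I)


(1) = l - 5/3
(2) = h - 7
(3) = m - 2
(4) = 1
(5) = a - 7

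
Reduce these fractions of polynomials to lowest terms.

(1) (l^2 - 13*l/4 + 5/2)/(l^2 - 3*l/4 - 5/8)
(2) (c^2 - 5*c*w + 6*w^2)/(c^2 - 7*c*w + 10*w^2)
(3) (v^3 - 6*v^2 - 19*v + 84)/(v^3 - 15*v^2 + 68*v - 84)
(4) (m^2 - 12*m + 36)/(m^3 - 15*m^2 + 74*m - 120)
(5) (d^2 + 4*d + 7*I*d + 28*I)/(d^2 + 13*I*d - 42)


(1) = (2*l - 4)/(2*l + 1)
(2) = (-c + 3*w)/(-c + 5*w)
(3) = (v^2 + v - 12)/(v^2 - 8*v + 12)
(4) = (m - 6)/(m^2 - 9*m + 20)
(5) = (d + 4)/(d + 6*I)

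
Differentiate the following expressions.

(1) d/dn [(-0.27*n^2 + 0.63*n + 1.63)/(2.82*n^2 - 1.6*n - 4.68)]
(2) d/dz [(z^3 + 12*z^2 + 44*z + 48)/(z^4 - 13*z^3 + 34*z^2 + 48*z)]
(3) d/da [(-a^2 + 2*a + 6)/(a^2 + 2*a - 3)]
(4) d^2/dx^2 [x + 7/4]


(1) = (-1.3446*n^2 - 6.666*n - 0.3404)/(7.9524*n^4 - 9.024*n^3 - 23.8352*n^2 + 14.976*n + 21.9024)
(2) = (-z^6 - 24*z^5 + 58*z^4 + 1048*z^3 + 952*z^2 - 3264*z - 2304)/(z^2*(z^6 - 26*z^5 + 237*z^4 - 788*z^3 - 92*z^2 + 3264*z + 2304))
(3) = 2*(-2*a^2 - 3*a - 9)/(a^4 + 4*a^3 - 2*a^2 - 12*a + 9)
(4) = 0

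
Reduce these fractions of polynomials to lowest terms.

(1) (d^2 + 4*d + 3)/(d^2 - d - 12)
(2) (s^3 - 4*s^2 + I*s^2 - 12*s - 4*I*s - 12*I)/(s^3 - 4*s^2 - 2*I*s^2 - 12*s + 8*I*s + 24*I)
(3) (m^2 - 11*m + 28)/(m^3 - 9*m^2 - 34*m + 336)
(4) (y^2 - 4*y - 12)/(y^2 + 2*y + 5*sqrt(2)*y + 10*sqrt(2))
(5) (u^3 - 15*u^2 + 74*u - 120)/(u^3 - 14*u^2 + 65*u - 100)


(1) = (d + 1)/(d - 4)
(2) = (s + I)/(s - 2*I)
(3) = (m - 4)/(m^2 - 2*m - 48)
(4) = (y - 6)/(y + 5*sqrt(2))
(5) = (u - 6)/(u - 5)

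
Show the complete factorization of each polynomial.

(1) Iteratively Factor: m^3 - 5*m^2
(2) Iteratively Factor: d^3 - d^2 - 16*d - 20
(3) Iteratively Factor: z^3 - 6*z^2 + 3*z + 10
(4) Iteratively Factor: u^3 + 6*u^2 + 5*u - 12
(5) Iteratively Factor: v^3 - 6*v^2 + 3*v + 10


(1) = (m - 5)*(m^2) = m*(m - 5)*(m)
(2) = (d + 2)*(d^2 - 3*d - 10) = (d - 5)*(d + 2)*(d + 2)
(3) = (z - 5)*(z^2 - z - 2) = (z - 5)*(z + 1)*(z - 2)
(4) = (u - 1)*(u^2 + 7*u + 12) = (u - 1)*(u + 3)*(u + 4)
(5) = (v + 1)*(v^2 - 7*v + 10) = (v - 2)*(v + 1)*(v - 5)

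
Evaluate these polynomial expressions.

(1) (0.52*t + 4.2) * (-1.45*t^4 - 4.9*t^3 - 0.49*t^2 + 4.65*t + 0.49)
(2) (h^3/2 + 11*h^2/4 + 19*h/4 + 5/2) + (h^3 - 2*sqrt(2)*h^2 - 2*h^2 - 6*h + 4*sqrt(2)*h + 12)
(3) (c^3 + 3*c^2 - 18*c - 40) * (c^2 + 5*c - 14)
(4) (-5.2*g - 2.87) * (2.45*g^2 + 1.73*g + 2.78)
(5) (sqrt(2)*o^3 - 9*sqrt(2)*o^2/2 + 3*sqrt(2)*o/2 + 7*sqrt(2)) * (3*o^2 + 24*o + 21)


(1) = -0.754*t^5 - 8.638*t^4 - 20.8348*t^3 + 0.36*t^2 + 19.7848*t + 2.058
(2) = 3*h^3/2 - 2*sqrt(2)*h^2 + 3*h^2/4 - 5*h/4 + 4*sqrt(2)*h + 29/2
(3) = c^5 + 8*c^4 - 17*c^3 - 172*c^2 + 52*c + 560
(4) = -12.74*g^3 - 16.0275*g^2 - 19.4211*g - 7.9786
(5) = 3*sqrt(2)*o^5 + 21*sqrt(2)*o^4/2 - 165*sqrt(2)*o^3/2 - 75*sqrt(2)*o^2/2 + 399*sqrt(2)*o/2 + 147*sqrt(2)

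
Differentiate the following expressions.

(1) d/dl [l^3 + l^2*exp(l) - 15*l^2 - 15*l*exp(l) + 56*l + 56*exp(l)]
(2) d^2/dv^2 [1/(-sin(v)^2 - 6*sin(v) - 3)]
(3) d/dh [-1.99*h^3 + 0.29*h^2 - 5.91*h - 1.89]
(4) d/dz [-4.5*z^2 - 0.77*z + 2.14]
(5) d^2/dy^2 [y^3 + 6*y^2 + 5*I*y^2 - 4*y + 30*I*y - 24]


(1) = l^2*exp(l) + 3*l^2 - 13*l*exp(l) - 30*l + 41*exp(l) + 56
(2) = 2*(2*sin(v)^4 + 9*sin(v)^3 + 9*sin(v)^2 - 27*sin(v) - 33)/(sin(v)^2 + 6*sin(v) + 3)^3
(3) = -5.97*h^2 + 0.58*h - 5.91
(4) = -9.0*z - 0.77
(5) = 6*y + 12 + 10*I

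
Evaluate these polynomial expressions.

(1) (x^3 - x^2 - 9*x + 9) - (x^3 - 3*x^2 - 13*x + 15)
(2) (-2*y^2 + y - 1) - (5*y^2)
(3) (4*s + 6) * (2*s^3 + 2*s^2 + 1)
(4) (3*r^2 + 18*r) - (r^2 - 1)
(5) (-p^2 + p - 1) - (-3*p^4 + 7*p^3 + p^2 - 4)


(1) = 2*x^2 + 4*x - 6
(2) = -7*y^2 + y - 1
(3) = 8*s^4 + 20*s^3 + 12*s^2 + 4*s + 6
(4) = 2*r^2 + 18*r + 1
(5) = 3*p^4 - 7*p^3 - 2*p^2 + p + 3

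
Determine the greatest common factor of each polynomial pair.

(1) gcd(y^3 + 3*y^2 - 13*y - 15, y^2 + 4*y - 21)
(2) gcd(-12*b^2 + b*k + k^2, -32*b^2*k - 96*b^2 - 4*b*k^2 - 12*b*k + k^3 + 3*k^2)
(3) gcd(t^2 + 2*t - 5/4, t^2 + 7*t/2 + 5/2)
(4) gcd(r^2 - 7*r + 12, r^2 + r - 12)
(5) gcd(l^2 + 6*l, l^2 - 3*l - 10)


(1) = y - 3
(2) = gcd((-3*b + k)*(4*b + k), (-8*b + k)*(4*b + k)*(k + 3)) = 4*b + k
(3) = gcd((t - 1/2)*(t + 5/2), (t + 1)*(t + 5/2)) = t + 5/2
(4) = r - 3
(5) = gcd(l*(l + 6), (l - 5)*(l + 2)) = 1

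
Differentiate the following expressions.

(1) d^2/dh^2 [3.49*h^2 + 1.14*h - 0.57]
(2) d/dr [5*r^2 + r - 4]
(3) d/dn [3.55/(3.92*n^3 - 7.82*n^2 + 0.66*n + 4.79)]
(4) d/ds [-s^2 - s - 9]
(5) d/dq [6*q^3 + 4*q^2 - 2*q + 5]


(1) = 6.98000000000000
(2) = 10*r + 1
(3) = (-41.748*n^2 + 55.522*n - 2.343)/(3.92*n^3 - 7.82*n^2 + 0.66*n + 4.79)^2
(4) = -2*s - 1
(5) = 18*q^2 + 8*q - 2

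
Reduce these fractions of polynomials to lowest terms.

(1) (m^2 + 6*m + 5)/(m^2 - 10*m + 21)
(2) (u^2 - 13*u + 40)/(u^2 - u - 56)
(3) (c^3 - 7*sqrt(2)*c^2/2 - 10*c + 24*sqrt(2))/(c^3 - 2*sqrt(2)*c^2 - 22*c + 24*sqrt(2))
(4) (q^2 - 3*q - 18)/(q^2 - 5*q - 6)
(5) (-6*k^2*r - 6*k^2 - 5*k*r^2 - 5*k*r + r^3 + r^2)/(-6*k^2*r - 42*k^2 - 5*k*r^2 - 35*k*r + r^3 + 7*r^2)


(1) = (m^2 + 6*m + 5)/(m^2 - 10*m + 21)
(2) = (u - 5)/(u + 7)
(3) = (2*c^2 + sqrt(2)*c - 12)/(2*c^2 + 4*sqrt(2)*c - 12)
(4) = (q + 3)/(q + 1)
(5) = (r + 1)/(r + 7)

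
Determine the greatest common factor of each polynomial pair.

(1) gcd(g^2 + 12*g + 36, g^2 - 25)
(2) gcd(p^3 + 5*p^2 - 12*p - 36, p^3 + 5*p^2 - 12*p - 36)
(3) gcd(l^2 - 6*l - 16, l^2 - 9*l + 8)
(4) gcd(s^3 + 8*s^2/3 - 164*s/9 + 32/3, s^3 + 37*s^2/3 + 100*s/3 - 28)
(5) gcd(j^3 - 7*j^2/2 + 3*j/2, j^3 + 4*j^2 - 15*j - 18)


(1) = gcd((g + 6)^2, (g - 5)*(g + 5)) = 1
(2) = p^3 + 5*p^2 - 12*p - 36
(3) = l - 8
(4) = gcd((s - 8/3)*(s - 2/3)*(s + 6), (s - 2/3)*(s + 6)*(s + 7)) = s^2 + 16*s/3 - 4
(5) = gcd(j*(j - 3)*(j - 1/2), (j - 3)*(j + 1)*(j + 6)) = j - 3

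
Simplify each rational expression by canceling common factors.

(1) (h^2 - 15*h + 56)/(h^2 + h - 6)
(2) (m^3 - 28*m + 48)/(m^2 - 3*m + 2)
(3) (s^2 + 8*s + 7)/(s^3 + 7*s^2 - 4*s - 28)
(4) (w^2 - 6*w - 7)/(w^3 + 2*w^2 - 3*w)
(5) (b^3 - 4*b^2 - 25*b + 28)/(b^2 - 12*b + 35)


(1) = (h^2 - 15*h + 56)/(h^2 + h - 6)
(2) = (m^2 + 2*m - 24)/(m - 1)
(3) = (s + 1)/(s^2 - 4)
(4) = (w^2 - 6*w - 7)/(w^3 + 2*w^2 - 3*w)
(5) = (b^2 + 3*b - 4)/(b - 5)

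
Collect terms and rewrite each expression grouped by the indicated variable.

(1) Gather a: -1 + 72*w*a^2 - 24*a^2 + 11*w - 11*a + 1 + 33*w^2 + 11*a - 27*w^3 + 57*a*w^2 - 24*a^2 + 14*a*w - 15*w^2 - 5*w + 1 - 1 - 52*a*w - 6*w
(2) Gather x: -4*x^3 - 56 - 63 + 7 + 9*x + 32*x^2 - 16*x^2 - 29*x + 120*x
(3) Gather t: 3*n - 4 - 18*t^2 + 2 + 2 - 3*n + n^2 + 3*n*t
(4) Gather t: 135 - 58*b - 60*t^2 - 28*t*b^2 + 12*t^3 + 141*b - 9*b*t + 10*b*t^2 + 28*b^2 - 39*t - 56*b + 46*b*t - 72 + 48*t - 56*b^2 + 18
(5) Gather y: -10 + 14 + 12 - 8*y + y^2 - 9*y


(1) = a^2*(72*w - 48) + a*(57*w^2 - 38*w) - 27*w^3 + 18*w^2
(2) = -4*x^3 + 16*x^2 + 100*x - 112
(3) = n^2 + 3*n*t - 18*t^2
(4) = -28*b^2 + 27*b + 12*t^3 + t^2*(10*b - 60) + t*(-28*b^2 + 37*b + 9) + 81
(5) = y^2 - 17*y + 16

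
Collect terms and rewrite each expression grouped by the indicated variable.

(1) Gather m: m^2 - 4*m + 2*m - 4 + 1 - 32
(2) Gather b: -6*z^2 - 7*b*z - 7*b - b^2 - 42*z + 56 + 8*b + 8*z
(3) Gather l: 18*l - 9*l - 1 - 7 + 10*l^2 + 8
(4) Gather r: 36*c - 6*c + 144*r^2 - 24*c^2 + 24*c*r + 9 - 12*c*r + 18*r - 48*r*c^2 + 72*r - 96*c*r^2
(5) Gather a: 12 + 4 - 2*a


(1) = m^2 - 2*m - 35
(2) = -b^2 + b*(1 - 7*z) - 6*z^2 - 34*z + 56
(3) = 10*l^2 + 9*l
(4) = -24*c^2 + 30*c + r^2*(144 - 96*c) + r*(-48*c^2 + 12*c + 90) + 9
(5) = 16 - 2*a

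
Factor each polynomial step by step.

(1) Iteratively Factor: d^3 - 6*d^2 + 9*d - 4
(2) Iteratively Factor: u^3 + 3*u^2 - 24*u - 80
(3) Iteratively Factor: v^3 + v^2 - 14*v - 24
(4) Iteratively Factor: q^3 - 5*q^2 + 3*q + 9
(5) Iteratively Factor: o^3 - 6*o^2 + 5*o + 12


(1) = (d - 1)*(d^2 - 5*d + 4) = (d - 4)*(d - 1)*(d - 1)
(2) = (u - 5)*(u^2 + 8*u + 16) = (u - 5)*(u + 4)*(u + 4)
(3) = (v + 3)*(v^2 - 2*v - 8) = (v - 4)*(v + 3)*(v + 2)
(4) = (q - 3)*(q^2 - 2*q - 3) = (q - 3)*(q + 1)*(q - 3)
(5) = (o + 1)*(o^2 - 7*o + 12) = (o - 3)*(o + 1)*(o - 4)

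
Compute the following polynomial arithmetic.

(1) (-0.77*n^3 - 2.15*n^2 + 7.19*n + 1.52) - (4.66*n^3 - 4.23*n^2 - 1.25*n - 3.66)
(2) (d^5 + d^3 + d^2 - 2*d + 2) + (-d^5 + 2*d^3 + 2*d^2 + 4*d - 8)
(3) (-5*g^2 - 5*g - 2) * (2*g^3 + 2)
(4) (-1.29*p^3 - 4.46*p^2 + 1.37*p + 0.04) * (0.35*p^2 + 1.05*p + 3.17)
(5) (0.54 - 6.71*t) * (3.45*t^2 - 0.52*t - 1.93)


(1) = -5.43*n^3 + 2.08*n^2 + 8.44*n + 5.18
(2) = 3*d^3 + 3*d^2 + 2*d - 6
(3) = -10*g^5 - 10*g^4 - 4*g^3 - 10*g^2 - 10*g - 4
(4) = -0.4515*p^5 - 2.9155*p^4 - 8.2928*p^3 - 12.6857*p^2 + 4.3849*p + 0.1268
(5) = -23.1495*t^3 + 5.3522*t^2 + 12.6695*t - 1.0422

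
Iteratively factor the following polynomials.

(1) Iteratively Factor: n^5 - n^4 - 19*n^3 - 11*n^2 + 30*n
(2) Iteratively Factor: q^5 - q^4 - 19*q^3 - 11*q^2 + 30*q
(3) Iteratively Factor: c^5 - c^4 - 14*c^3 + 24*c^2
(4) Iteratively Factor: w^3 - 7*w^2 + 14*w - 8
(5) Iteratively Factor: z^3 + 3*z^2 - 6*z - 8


(1) = (n - 1)*(n^4 - 19*n^2 - 30*n) = (n - 1)*(n + 3)*(n^3 - 3*n^2 - 10*n) = n*(n - 1)*(n + 3)*(n^2 - 3*n - 10) = n*(n - 5)*(n - 1)*(n + 3)*(n + 2)
(2) = (q - 1)*(q^4 - 19*q^2 - 30*q) = (q - 1)*(q + 3)*(q^3 - 3*q^2 - 10*q) = q*(q - 1)*(q + 3)*(q^2 - 3*q - 10) = q*(q - 1)*(q + 2)*(q + 3)*(q - 5)
(3) = (c - 2)*(c^4 + c^3 - 12*c^2) = c*(c - 2)*(c^3 + c^2 - 12*c) = c*(c - 3)*(c - 2)*(c^2 + 4*c) = c*(c - 3)*(c - 2)*(c + 4)*(c)
(4) = (w - 4)*(w^2 - 3*w + 2) = (w - 4)*(w - 1)*(w - 2)
(5) = (z - 2)*(z^2 + 5*z + 4) = (z - 2)*(z + 1)*(z + 4)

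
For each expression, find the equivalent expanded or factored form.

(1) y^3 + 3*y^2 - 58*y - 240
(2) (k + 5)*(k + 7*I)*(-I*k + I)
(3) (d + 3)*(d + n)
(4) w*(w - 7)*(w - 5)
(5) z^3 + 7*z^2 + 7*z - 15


(1) = (y - 8)*(y + 5)*(y + 6)
(2) = -I*k^3 + 7*k^2 - 4*I*k^2 + 28*k + 5*I*k - 35
(3) = d^2 + d*n + 3*d + 3*n
(4) = w^3 - 12*w^2 + 35*w
(5) = (z - 1)*(z + 3)*(z + 5)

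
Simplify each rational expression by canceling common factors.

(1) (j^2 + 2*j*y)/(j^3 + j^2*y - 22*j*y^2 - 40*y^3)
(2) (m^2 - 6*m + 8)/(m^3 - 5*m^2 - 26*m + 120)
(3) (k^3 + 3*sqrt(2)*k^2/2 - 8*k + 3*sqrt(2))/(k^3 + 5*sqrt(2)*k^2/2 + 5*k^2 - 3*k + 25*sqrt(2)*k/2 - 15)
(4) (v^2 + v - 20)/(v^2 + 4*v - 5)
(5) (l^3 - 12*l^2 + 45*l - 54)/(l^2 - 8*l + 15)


(1) = -j/(-j^2 + j*y + 20*y^2)
(2) = (m - 2)/(m^2 - m - 30)
(3) = (4*k - 4*sqrt(2))/(4*k + 20)
(4) = (v - 4)/(v - 1)
(5) = (l^2 - 9*l + 18)/(l - 5)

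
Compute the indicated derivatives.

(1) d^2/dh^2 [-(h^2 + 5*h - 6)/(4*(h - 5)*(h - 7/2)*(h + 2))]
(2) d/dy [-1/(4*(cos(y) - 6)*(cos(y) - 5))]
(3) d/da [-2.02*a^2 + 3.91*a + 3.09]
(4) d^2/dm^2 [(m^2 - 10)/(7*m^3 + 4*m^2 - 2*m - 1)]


(1) = 4*(-h^6 - 15*h^5 + 135*h^4 - 279*h^3 + 1137*h^2 - 4101*h + 229)/(8*h^9 - 156*h^8 + 1026*h^7 - 1513*h^6 - 10407*h^5 + 36291*h^4 + 23941*h^3 - 190890*h^2 + 14700*h + 343000)
(2) = (11 - 2*cos(y))*sin(y)/(4*(cos(y) - 6)^2*(cos(y) - 5)^2)
(3) = 3.91 - 4.04*a
(4) = 2*(49*m^6 - 2898*m^4 - 2183*m^3 - 48*m^2 + 30*m - 79)/(343*m^9 + 588*m^8 + 42*m^7 - 419*m^6 - 180*m^5 + 84*m^4 + 61*m^3 - 6*m - 1)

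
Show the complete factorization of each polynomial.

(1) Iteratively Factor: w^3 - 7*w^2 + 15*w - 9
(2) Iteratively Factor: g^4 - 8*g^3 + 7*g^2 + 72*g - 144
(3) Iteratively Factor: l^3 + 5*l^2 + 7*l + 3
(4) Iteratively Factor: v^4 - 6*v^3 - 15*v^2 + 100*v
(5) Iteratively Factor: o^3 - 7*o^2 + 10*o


(1) = (w - 3)*(w^2 - 4*w + 3) = (w - 3)^2*(w - 1)
(2) = (g - 3)*(g^3 - 5*g^2 - 8*g + 48) = (g - 3)*(g + 3)*(g^2 - 8*g + 16) = (g - 4)*(g - 3)*(g + 3)*(g - 4)
(3) = (l + 1)*(l^2 + 4*l + 3) = (l + 1)^2*(l + 3)
(4) = (v - 5)*(v^3 - v^2 - 20*v) = (v - 5)*(v + 4)*(v^2 - 5*v) = (v - 5)^2*(v + 4)*(v)
(5) = (o)*(o^2 - 7*o + 10) = o*(o - 5)*(o - 2)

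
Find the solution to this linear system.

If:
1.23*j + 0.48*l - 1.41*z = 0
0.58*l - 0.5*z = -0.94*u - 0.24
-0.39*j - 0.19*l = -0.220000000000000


Then:
j = 5.76129032258065*z - 2.27096774193548
l = 5.81935483870968 - 11.8258064516129*z
u = 7.82868908716541*z - 3.84598490048044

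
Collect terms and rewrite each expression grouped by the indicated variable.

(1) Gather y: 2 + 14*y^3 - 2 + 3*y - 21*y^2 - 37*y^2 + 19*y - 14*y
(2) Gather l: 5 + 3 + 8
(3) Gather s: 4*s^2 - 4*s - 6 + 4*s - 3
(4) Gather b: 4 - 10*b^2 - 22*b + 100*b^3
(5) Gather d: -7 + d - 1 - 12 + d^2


(1) = 14*y^3 - 58*y^2 + 8*y
(2) = 16
(3) = 4*s^2 - 9
(4) = 100*b^3 - 10*b^2 - 22*b + 4
(5) = d^2 + d - 20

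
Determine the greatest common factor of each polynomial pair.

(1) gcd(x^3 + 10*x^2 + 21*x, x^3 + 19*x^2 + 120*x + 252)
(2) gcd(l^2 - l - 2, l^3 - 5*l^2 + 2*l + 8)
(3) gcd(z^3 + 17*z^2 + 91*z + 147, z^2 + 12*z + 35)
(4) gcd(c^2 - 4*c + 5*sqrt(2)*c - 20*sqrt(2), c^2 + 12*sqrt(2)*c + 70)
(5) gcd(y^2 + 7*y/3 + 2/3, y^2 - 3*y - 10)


(1) = gcd(x*(x + 3)*(x + 7), (x + 6)^2*(x + 7)) = x + 7
(2) = gcd((l - 2)*(l + 1), (l - 4)*(l - 2)*(l + 1)) = l^2 - l - 2
(3) = z + 7
(4) = gcd((c - 4)*(c + 5*sqrt(2)), (c + 5*sqrt(2))*(c + 7*sqrt(2))) = c + 5*sqrt(2)
(5) = gcd((y + 1/3)*(y + 2), (y - 5)*(y + 2)) = y + 2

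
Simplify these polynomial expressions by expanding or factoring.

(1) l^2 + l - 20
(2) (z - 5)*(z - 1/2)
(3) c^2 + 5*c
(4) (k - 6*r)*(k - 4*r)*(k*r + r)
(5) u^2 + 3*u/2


(1) = (l - 4)*(l + 5)
(2) = z^2 - 11*z/2 + 5/2
(3) = c*(c + 5)
(4) = k^3*r - 10*k^2*r^2 + k^2*r + 24*k*r^3 - 10*k*r^2 + 24*r^3
(5) = u*(u + 3/2)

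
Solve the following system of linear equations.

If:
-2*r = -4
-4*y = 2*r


Then:
r = 2
y = -1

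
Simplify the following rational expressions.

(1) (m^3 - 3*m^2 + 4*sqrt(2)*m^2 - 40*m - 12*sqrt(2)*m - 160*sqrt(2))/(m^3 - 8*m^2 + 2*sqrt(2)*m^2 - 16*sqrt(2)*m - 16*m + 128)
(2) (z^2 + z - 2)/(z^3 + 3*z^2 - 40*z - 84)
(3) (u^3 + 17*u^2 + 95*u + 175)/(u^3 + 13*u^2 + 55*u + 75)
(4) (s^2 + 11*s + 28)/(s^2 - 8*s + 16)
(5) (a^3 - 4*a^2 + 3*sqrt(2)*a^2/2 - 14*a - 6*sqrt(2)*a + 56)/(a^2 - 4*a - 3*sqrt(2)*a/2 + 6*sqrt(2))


(1) = (m + 5)/(m - 2*sqrt(2))
(2) = (z - 1)/(z^2 + z - 42)
(3) = (u + 7)/(u + 3)
(4) = (s^2 + 11*s + 28)/(s^2 - 8*s + 16)
(5) = (4*a^2 + 6*sqrt(2)*a - 56)/(4*a - 6*sqrt(2))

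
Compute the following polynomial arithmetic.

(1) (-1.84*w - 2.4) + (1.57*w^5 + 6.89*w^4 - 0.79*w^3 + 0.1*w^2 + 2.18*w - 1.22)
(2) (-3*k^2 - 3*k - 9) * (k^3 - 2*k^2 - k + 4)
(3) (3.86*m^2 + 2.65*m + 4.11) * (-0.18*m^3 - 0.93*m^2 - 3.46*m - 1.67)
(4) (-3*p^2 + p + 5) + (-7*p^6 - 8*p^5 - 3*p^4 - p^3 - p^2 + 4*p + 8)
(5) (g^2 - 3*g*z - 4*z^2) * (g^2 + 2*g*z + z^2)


(1) = 1.57*w^5 + 6.89*w^4 - 0.79*w^3 + 0.1*w^2 + 0.34*w - 3.62
(2) = -3*k^5 + 3*k^4 + 9*k^2 - 3*k - 36
(3) = -0.6948*m^5 - 4.0668*m^4 - 16.5599*m^3 - 19.4375*m^2 - 18.6461*m - 6.8637
(4) = -7*p^6 - 8*p^5 - 3*p^4 - p^3 - 4*p^2 + 5*p + 13
(5) = g^4 - g^3*z - 9*g^2*z^2 - 11*g*z^3 - 4*z^4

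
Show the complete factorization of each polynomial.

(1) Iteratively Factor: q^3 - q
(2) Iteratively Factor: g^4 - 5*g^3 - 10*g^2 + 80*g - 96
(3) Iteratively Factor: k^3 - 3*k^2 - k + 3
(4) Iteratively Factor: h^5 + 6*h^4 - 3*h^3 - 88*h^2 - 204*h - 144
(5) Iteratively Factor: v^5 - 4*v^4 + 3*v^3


(1) = (q + 1)*(q^2 - q) = (q - 1)*(q + 1)*(q)
(2) = (g - 2)*(g^3 - 3*g^2 - 16*g + 48) = (g - 2)*(g + 4)*(g^2 - 7*g + 12) = (g - 4)*(g - 2)*(g + 4)*(g - 3)
(3) = (k + 1)*(k^2 - 4*k + 3) = (k - 1)*(k + 1)*(k - 3)
(4) = (h + 3)*(h^4 + 3*h^3 - 12*h^2 - 52*h - 48) = (h - 4)*(h + 3)*(h^3 + 7*h^2 + 16*h + 12) = (h - 4)*(h + 3)^2*(h^2 + 4*h + 4) = (h - 4)*(h + 2)*(h + 3)^2*(h + 2)
(5) = (v - 3)*(v^4 - v^3) = v*(v - 3)*(v^3 - v^2) = v^2*(v - 3)*(v^2 - v) = v^3*(v - 3)*(v - 1)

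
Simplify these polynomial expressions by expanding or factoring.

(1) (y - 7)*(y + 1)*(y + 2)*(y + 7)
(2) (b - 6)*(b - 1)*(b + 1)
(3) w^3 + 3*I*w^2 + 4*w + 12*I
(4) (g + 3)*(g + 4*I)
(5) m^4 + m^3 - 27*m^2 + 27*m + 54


(1) = y^4 + 3*y^3 - 47*y^2 - 147*y - 98
(2) = b^3 - 6*b^2 - b + 6
(3) = (w - 2*I)*(w + 2*I)*(w + 3*I)
(4) = g^2 + 3*g + 4*I*g + 12*I
(5) = (m - 3)^2*(m + 1)*(m + 6)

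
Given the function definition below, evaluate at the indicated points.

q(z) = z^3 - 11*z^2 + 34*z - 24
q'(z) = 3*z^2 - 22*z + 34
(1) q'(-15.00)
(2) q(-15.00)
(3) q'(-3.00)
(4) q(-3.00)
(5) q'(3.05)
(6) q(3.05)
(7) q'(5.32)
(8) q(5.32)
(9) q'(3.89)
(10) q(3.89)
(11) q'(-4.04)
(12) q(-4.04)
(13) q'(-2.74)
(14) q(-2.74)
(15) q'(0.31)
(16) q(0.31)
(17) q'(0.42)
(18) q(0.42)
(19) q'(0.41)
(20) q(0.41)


(1) = 1039.00
(2) = -6384.00
(3) = 127.00
(4) = -252.00
(5) = -5.19
(6) = 5.75
(7) = 1.87
(8) = -3.88
(9) = -6.18
(10) = 0.67
(11) = 171.84
(12) = -406.84
(13) = 116.80
(14) = -220.31
(15) = 27.47
(16) = -14.49
(17) = 25.29
(18) = -11.59
(19) = 25.48
(20) = -11.84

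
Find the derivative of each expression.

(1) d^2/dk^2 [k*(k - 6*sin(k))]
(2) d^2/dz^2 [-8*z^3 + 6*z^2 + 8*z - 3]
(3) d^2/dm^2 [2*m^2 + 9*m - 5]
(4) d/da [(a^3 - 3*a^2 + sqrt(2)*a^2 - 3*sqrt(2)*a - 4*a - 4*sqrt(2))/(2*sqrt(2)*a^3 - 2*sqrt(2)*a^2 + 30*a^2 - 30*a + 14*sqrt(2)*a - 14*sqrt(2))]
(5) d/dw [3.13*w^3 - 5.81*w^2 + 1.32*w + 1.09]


(1) = 6*k*sin(k) - 12*cos(k) + 2
(2) = 12 - 48*z
(3) = 4
(4) = (2*sqrt(2)*a^4 + 13*a^4 - 18*a^3 + 22*sqrt(2)*a^3 - 16*sqrt(2)*a^2 + 137*a^2 - 44*a + 162*sqrt(2)*a - 32*sqrt(2) + 98)/(2*(2*a^6 - 4*a^5 + 30*sqrt(2)*a^5 - 60*sqrt(2)*a^4 + 255*a^4 - 506*a^3 + 240*sqrt(2)*a^3 - 420*sqrt(2)*a^2 + 351*a^2 - 196*a + 210*sqrt(2)*a + 98))
(5) = 9.39*w^2 - 11.62*w + 1.32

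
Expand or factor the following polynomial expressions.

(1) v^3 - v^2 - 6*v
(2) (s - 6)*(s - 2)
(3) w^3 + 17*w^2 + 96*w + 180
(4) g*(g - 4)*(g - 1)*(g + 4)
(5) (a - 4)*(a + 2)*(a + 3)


(1) = v*(v - 3)*(v + 2)
(2) = s^2 - 8*s + 12
(3) = (w + 5)*(w + 6)^2
(4) = g^4 - g^3 - 16*g^2 + 16*g
(5) = a^3 + a^2 - 14*a - 24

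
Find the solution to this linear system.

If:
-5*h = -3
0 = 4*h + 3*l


Then:
h = 3/5
l = -4/5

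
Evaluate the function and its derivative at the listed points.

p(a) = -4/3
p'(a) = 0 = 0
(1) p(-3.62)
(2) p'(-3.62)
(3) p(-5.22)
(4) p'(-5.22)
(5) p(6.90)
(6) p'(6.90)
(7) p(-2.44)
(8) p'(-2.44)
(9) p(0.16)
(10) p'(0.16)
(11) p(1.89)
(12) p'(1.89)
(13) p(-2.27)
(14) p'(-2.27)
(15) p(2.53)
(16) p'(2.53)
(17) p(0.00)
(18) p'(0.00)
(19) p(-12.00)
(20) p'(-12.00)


(1) = -1.33
(2) = 0.00
(3) = -1.33
(4) = 0.00
(5) = -1.33
(6) = 0.00
(7) = -1.33
(8) = 0.00
(9) = -1.33
(10) = 0.00
(11) = -1.33
(12) = 0.00
(13) = -1.33
(14) = 0.00
(15) = -1.33
(16) = 0.00
(17) = -1.33
(18) = 0.00
(19) = -1.33
(20) = 0.00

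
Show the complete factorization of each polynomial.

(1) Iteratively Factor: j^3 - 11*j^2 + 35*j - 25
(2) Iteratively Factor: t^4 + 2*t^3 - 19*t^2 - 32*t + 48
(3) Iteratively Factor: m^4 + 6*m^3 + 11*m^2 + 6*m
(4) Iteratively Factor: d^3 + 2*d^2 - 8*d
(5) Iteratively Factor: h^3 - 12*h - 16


(1) = (j - 1)*(j^2 - 10*j + 25) = (j - 5)*(j - 1)*(j - 5)
(2) = (t + 3)*(t^3 - t^2 - 16*t + 16) = (t + 3)*(t + 4)*(t^2 - 5*t + 4) = (t - 4)*(t + 3)*(t + 4)*(t - 1)
(3) = (m + 3)*(m^3 + 3*m^2 + 2*m) = (m + 1)*(m + 3)*(m^2 + 2*m) = m*(m + 1)*(m + 3)*(m + 2)
(4) = (d + 4)*(d^2 - 2*d) = d*(d + 4)*(d - 2)
(5) = (h + 2)*(h^2 - 2*h - 8) = (h - 4)*(h + 2)*(h + 2)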